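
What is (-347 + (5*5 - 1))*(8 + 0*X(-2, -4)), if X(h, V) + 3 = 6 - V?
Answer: -2584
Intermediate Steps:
X(h, V) = 3 - V (X(h, V) = -3 + (6 - V) = 3 - V)
(-347 + (5*5 - 1))*(8 + 0*X(-2, -4)) = (-347 + (5*5 - 1))*(8 + 0*(3 - 1*(-4))) = (-347 + (25 - 1))*(8 + 0*(3 + 4)) = (-347 + 24)*(8 + 0*7) = -323*(8 + 0) = -323*8 = -2584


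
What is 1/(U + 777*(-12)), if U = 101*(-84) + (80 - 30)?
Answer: -1/17758 ≈ -5.6313e-5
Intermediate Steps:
U = -8434 (U = -8484 + 50 = -8434)
1/(U + 777*(-12)) = 1/(-8434 + 777*(-12)) = 1/(-8434 - 9324) = 1/(-17758) = -1/17758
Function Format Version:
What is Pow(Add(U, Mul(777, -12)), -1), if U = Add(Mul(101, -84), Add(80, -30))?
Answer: Rational(-1, 17758) ≈ -5.6313e-5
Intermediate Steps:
U = -8434 (U = Add(-8484, 50) = -8434)
Pow(Add(U, Mul(777, -12)), -1) = Pow(Add(-8434, Mul(777, -12)), -1) = Pow(Add(-8434, -9324), -1) = Pow(-17758, -1) = Rational(-1, 17758)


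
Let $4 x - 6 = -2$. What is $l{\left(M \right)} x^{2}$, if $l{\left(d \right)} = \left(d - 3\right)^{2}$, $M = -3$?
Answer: $36$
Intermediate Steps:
$x = 1$ ($x = \frac{3}{2} + \frac{1}{4} \left(-2\right) = \frac{3}{2} - \frac{1}{2} = 1$)
$l{\left(d \right)} = \left(-3 + d\right)^{2}$
$l{\left(M \right)} x^{2} = \left(-3 - 3\right)^{2} \cdot 1^{2} = \left(-6\right)^{2} \cdot 1 = 36 \cdot 1 = 36$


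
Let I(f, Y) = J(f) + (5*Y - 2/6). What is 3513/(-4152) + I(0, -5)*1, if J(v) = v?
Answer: -108697/4152 ≈ -26.179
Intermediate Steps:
I(f, Y) = -⅓ + f + 5*Y (I(f, Y) = f + (5*Y - 2/6) = f + (5*Y - 2*⅙) = f + (5*Y - ⅓) = f + (-⅓ + 5*Y) = -⅓ + f + 5*Y)
3513/(-4152) + I(0, -5)*1 = 3513/(-4152) + (-⅓ + 0 + 5*(-5))*1 = 3513*(-1/4152) + (-⅓ + 0 - 25)*1 = -1171/1384 - 76/3*1 = -1171/1384 - 76/3 = -108697/4152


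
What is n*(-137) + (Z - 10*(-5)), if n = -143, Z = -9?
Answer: 19632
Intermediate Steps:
n*(-137) + (Z - 10*(-5)) = -143*(-137) + (-9 - 10*(-5)) = 19591 + (-9 + 50) = 19591 + 41 = 19632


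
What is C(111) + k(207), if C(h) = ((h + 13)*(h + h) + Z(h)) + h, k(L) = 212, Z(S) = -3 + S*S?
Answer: 40169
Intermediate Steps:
Z(S) = -3 + S²
C(h) = -3 + h + h² + 2*h*(13 + h) (C(h) = ((h + 13)*(h + h) + (-3 + h²)) + h = ((13 + h)*(2*h) + (-3 + h²)) + h = (2*h*(13 + h) + (-3 + h²)) + h = (-3 + h² + 2*h*(13 + h)) + h = -3 + h + h² + 2*h*(13 + h))
C(111) + k(207) = (-3 + 3*111² + 27*111) + 212 = (-3 + 3*12321 + 2997) + 212 = (-3 + 36963 + 2997) + 212 = 39957 + 212 = 40169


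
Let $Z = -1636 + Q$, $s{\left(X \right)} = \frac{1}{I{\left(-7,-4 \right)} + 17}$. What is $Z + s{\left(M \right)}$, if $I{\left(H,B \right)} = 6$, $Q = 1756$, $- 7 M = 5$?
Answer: $\frac{2761}{23} \approx 120.04$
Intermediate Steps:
$M = - \frac{5}{7}$ ($M = \left(- \frac{1}{7}\right) 5 = - \frac{5}{7} \approx -0.71429$)
$s{\left(X \right)} = \frac{1}{23}$ ($s{\left(X \right)} = \frac{1}{6 + 17} = \frac{1}{23}$)
$Z = 120$ ($Z = -1636 + 1756 = 120$)
$Z + s{\left(M \right)} = 120 + \frac{1}{23} = \frac{2761}{23}$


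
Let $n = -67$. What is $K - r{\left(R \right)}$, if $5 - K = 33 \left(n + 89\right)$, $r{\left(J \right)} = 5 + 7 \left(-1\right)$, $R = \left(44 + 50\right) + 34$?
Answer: $-719$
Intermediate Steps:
$R = 128$ ($R = 94 + 34 = 128$)
$r{\left(J \right)} = -2$ ($r{\left(J \right)} = 5 - 7 = -2$)
$K = -721$ ($K = 5 - 33 \left(-67 + 89\right) = 5 - 33 \cdot 22 = 5 - 726 = -721$)
$K - r{\left(R \right)} = -721 - -2 = -721 + 2 = -719$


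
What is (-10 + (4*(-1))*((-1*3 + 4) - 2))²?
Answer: 36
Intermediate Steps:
(-10 + (4*(-1))*((-1*3 + 4) - 2))² = (-10 - 4*((-3 + 4) - 2))² = (-10 - 4*(1 - 2))² = (-10 - 4*(-1))² = (-10 + 4)² = (-6)² = 36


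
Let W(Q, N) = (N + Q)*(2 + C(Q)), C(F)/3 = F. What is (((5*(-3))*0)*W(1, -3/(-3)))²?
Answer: 0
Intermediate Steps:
C(F) = 3*F
W(Q, N) = (2 + 3*Q)*(N + Q) (W(Q, N) = (N + Q)*(2 + 3*Q) = (2 + 3*Q)*(N + Q))
(((5*(-3))*0)*W(1, -3/(-3)))² = (((5*(-3))*0)*(2*(-3/(-3)) + 2*1 + 3*1² + 3*(-3/(-3))*1))² = ((-15*0)*(2*(-3*(-⅓)) + 2 + 3*1 + 3*(-3*(-⅓))*1))² = (0*(2*1 + 2 + 3 + 3*1*1))² = (0*(2 + 2 + 3 + 3))² = (0*10)² = 0² = 0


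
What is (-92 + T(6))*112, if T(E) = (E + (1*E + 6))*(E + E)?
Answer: 13888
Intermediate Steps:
T(E) = 2*E*(6 + 2*E) (T(E) = (E + (E + 6))*(2*E) = (E + (6 + E))*(2*E) = (6 + 2*E)*(2*E) = 2*E*(6 + 2*E))
(-92 + T(6))*112 = (-92 + 4*6*(3 + 6))*112 = (-92 + 4*6*9)*112 = (-92 + 216)*112 = 124*112 = 13888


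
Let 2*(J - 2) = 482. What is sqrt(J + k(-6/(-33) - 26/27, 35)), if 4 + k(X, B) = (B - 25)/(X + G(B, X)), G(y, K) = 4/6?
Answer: sqrt(43826)/17 ≈ 12.314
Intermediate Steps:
J = 243 (J = 2 + (1/2)*482 = 2 + 241 = 243)
G(y, K) = 2/3 (G(y, K) = 4*(1/6) = 2/3)
k(X, B) = -4 + (-25 + B)/(2/3 + X) (k(X, B) = -4 + (B - 25)/(X + 2/3) = -4 + (-25 + B)/(2/3 + X))
sqrt(J + k(-6/(-33) - 26/27, 35)) = sqrt(243 + (-83 - 12*(-6/(-33) - 26/27) + 3*35)/(2 + 3*(-6/(-33) - 26/27))) = sqrt(243 + (-83 - 12*(-6*(-1/33) - 26*1/27) + 105)/(2 + 3*(-6*(-1/33) - 26*1/27))) = sqrt(243 + (-83 - 12*(2/11 - 26/27) + 105)/(2 + 3*(2/11 - 26/27))) = sqrt(243 + (-83 - 12*(-232/297) + 105)/(2 + 3*(-232/297))) = sqrt(243 + (-83 + 928/99 + 105)/(2 - 232/99)) = sqrt(243 + (3106/99)/(-34/99)) = sqrt(243 - 99/34*3106/99) = sqrt(243 - 1553/17) = sqrt(2578/17) = sqrt(43826)/17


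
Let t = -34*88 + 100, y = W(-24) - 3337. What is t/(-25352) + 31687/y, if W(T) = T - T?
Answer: -198419555/21149906 ≈ -9.3816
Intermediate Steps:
W(T) = 0
y = -3337 (y = 0 - 3337 = -3337)
t = -2892 (t = -2992 + 100 = -2892)
t/(-25352) + 31687/y = -2892/(-25352) + 31687/(-3337) = -2892*(-1/25352) + 31687*(-1/3337) = 723/6338 - 31687/3337 = -198419555/21149906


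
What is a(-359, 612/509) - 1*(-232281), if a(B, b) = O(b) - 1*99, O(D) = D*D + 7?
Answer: 60156132853/259081 ≈ 2.3219e+5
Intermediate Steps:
O(D) = 7 + D² (O(D) = D² + 7 = 7 + D²)
a(B, b) = -92 + b² (a(B, b) = (7 + b²) - 1*99 = (7 + b²) - 99 = -92 + b²)
a(-359, 612/509) - 1*(-232281) = (-92 + (612/509)²) - 1*(-232281) = (-92 + (612*(1/509))²) + 232281 = (-92 + (612/509)²) + 232281 = (-92 + 374544/259081) + 232281 = -23460908/259081 + 232281 = 60156132853/259081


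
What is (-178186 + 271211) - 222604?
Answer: -129579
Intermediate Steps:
(-178186 + 271211) - 222604 = 93025 - 222604 = -129579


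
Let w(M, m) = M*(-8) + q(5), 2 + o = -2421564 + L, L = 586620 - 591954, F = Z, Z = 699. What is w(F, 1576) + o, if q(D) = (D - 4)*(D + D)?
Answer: -2432482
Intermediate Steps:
F = 699
L = -5334
o = -2426900 (o = -2 + (-2421564 - 5334) = -2 - 2426898 = -2426900)
q(D) = 2*D*(-4 + D) (q(D) = (-4 + D)*(2*D) = 2*D*(-4 + D))
w(M, m) = 10 - 8*M (w(M, m) = M*(-8) + 2*5*(-4 + 5) = -8*M + 2*5*1 = -8*M + 10 = 10 - 8*M)
w(F, 1576) + o = (10 - 8*699) - 2426900 = (10 - 5592) - 2426900 = -5582 - 2426900 = -2432482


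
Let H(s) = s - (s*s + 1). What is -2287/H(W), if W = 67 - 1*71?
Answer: 2287/21 ≈ 108.90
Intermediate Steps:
W = -4 (W = 67 - 71 = -4)
H(s) = -1 + s - s**2 (H(s) = s - (s**2 + 1) = s - (1 + s**2) = s + (-1 - s**2) = -1 + s - s**2)
-2287/H(W) = -2287/(-1 - 4 - 1*(-4)**2) = -2287/(-1 - 4 - 1*16) = -2287/(-1 - 4 - 16) = -2287/(-21) = -2287*(-1/21) = 2287/21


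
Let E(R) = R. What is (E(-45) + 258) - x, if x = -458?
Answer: 671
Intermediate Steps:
(E(-45) + 258) - x = (-45 + 258) - 1*(-458) = 213 + 458 = 671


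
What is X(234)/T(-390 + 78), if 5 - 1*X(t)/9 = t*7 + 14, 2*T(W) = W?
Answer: 4941/52 ≈ 95.019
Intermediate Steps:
T(W) = W/2
X(t) = -81 - 63*t (X(t) = 45 - 9*(t*7 + 14) = 45 - 9*(7*t + 14) = 45 - 9*(14 + 7*t) = 45 + (-126 - 63*t) = -81 - 63*t)
X(234)/T(-390 + 78) = (-81 - 63*234)/(((-390 + 78)/2)) = (-81 - 14742)/(((1/2)*(-312))) = -14823/(-156) = -14823*(-1/156) = 4941/52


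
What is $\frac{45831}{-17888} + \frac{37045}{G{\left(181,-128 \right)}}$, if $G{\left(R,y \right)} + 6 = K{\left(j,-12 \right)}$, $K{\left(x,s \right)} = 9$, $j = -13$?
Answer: $\frac{662523467}{53664} \approx 12346.0$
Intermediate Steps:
$G{\left(R,y \right)} = 3$ ($G{\left(R,y \right)} = -6 + 9 = 3$)
$\frac{45831}{-17888} + \frac{37045}{G{\left(181,-128 \right)}} = \frac{45831}{-17888} + \frac{37045}{3} = 45831 \left(- \frac{1}{17888}\right) + 37045 \cdot \frac{1}{3} = - \frac{45831}{17888} + \frac{37045}{3} = \frac{662523467}{53664}$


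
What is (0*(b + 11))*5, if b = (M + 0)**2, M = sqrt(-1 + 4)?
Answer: 0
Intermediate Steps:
M = sqrt(3) ≈ 1.7320
b = 3 (b = (sqrt(3) + 0)**2 = (sqrt(3))**2 = 3)
(0*(b + 11))*5 = (0*(3 + 11))*5 = (0*14)*5 = 0*5 = 0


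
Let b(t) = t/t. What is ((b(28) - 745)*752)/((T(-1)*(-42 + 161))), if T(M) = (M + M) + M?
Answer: 186496/119 ≈ 1567.2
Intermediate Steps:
b(t) = 1
T(M) = 3*M (T(M) = 2*M + M = 3*M)
((b(28) - 745)*752)/((T(-1)*(-42 + 161))) = ((1 - 745)*752)/(((3*(-1))*(-42 + 161))) = (-744*752)/((-3*119)) = -559488/(-357) = -559488*(-1/357) = 186496/119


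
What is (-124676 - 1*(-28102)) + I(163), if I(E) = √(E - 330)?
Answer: -96574 + I*√167 ≈ -96574.0 + 12.923*I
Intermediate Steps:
I(E) = √(-330 + E)
(-124676 - 1*(-28102)) + I(163) = (-124676 - 1*(-28102)) + √(-330 + 163) = (-124676 + 28102) + √(-167) = -96574 + I*√167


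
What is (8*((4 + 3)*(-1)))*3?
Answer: -168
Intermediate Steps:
(8*((4 + 3)*(-1)))*3 = (8*(7*(-1)))*3 = (8*(-7))*3 = -56*3 = -168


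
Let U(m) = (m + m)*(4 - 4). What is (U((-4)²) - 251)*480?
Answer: -120480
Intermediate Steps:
U(m) = 0 (U(m) = (2*m)*0 = 0)
(U((-4)²) - 251)*480 = (0 - 251)*480 = -251*480 = -120480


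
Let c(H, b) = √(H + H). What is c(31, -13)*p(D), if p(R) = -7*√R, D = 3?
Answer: -7*√186 ≈ -95.467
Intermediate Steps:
c(H, b) = √2*√H (c(H, b) = √(2*H) = √2*√H)
c(31, -13)*p(D) = (√2*√31)*(-7*√3) = √62*(-7*√3) = -7*√186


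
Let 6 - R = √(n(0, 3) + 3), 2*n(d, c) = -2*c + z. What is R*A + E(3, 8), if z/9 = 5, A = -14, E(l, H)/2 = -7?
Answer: -98 + 21*√10 ≈ -31.592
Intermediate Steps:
E(l, H) = -14 (E(l, H) = 2*(-7) = -14)
z = 45 (z = 9*5 = 45)
n(d, c) = 45/2 - c (n(d, c) = (-2*c + 45)/2 = (45 - 2*c)/2 = 45/2 - c)
R = 6 - 3*√10/2 (R = 6 - √((45/2 - 1*3) + 3) = 6 - √((45/2 - 3) + 3) = 6 - √(39/2 + 3) = 6 - √(45/2) = 6 - 3*√10/2 ≈ 1.2566)
R*A + E(3, 8) = (6 - 3*√10/2)*(-14) - 14 = (-84 + 21*√10) - 14 = -98 + 21*√10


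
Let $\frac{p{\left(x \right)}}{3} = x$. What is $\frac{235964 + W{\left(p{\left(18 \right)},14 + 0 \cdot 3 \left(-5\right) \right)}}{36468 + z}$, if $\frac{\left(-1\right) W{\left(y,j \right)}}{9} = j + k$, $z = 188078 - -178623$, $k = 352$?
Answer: $\frac{232670}{403169} \approx 0.5771$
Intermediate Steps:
$p{\left(x \right)} = 3 x$
$z = 366701$ ($z = 188078 + 178623 = 366701$)
$W{\left(y,j \right)} = -3168 - 9 j$ ($W{\left(y,j \right)} = - 9 \left(j + 352\right) = - 9 \left(352 + j\right) = -3168 - 9 j$)
$\frac{235964 + W{\left(p{\left(18 \right)},14 + 0 \cdot 3 \left(-5\right) \right)}}{36468 + z} = \frac{235964 - \left(3168 + 9 \left(14 + 0 \cdot 3 \left(-5\right)\right)\right)}{36468 + 366701} = \frac{235964 - \left(3168 + 9 \left(14 + 0 \left(-15\right)\right)\right)}{403169} = \left(235964 - \left(3168 + 9 \left(14 + 0\right)\right)\right) \frac{1}{403169} = \left(235964 - 3294\right) \frac{1}{403169} = 232670 \cdot \frac{1}{403169} = \frac{232670}{403169}$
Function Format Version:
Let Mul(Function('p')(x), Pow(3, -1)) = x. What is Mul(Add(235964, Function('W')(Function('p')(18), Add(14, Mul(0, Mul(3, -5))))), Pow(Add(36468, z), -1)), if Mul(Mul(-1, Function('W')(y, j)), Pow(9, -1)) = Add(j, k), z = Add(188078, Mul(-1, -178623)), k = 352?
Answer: Rational(232670, 403169) ≈ 0.57710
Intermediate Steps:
Function('p')(x) = Mul(3, x)
z = 366701 (z = Add(188078, 178623) = 366701)
Function('W')(y, j) = Add(-3168, Mul(-9, j)) (Function('W')(y, j) = Mul(-9, Add(j, 352)) = Mul(-9, Add(352, j)) = Add(-3168, Mul(-9, j)))
Mul(Add(235964, Function('W')(Function('p')(18), Add(14, Mul(0, Mul(3, -5))))), Pow(Add(36468, z), -1)) = Mul(Add(235964, Add(-3168, Mul(-9, Add(14, Mul(0, Mul(3, -5)))))), Pow(Add(36468, 366701), -1)) = Mul(Add(235964, Add(-3168, Mul(-9, Add(14, Mul(0, -15))))), Pow(403169, -1)) = Mul(Add(235964, Add(-3168, Mul(-9, Add(14, 0)))), Rational(1, 403169)) = Mul(Add(235964, Add(-3168, Mul(-9, 14))), Rational(1, 403169)) = Mul(Add(235964, Add(-3168, -126)), Rational(1, 403169)) = Mul(Add(235964, -3294), Rational(1, 403169)) = Mul(232670, Rational(1, 403169)) = Rational(232670, 403169)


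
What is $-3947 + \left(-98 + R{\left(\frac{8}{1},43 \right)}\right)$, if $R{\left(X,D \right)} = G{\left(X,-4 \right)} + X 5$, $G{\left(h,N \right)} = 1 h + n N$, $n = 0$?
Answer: $-3997$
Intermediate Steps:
$G{\left(h,N \right)} = h$ ($G{\left(h,N \right)} = 1 h + 0 N = h + 0 = h$)
$R{\left(X,D \right)} = 6 X$ ($R{\left(X,D \right)} = X + X 5 = X + 5 X = 6 X$)
$-3947 + \left(-98 + R{\left(\frac{8}{1},43 \right)}\right) = -3947 - \left(98 - 6 \cdot \frac{8}{1}\right) = -3947 - \left(98 - 6 \cdot 8 \cdot 1\right) = -3947 + \left(-98 + 6 \cdot 8\right) = -3947 + \left(-98 + 48\right) = -3947 - 50 = -3997$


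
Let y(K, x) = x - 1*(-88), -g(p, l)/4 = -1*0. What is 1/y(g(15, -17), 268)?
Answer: 1/356 ≈ 0.0028090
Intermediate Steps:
g(p, l) = 0 (g(p, l) = -(-4)*0 = -4*0 = 0)
y(K, x) = 88 + x (y(K, x) = x + 88 = 88 + x)
1/y(g(15, -17), 268) = 1/(88 + 268) = 1/356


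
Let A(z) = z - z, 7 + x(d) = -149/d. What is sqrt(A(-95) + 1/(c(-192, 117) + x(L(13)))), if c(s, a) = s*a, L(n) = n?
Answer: I*sqrt(237471)/73068 ≈ 0.0066693*I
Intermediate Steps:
x(d) = -7 - 149/d
c(s, a) = a*s
A(z) = 0
sqrt(A(-95) + 1/(c(-192, 117) + x(L(13)))) = sqrt(0 + 1/(117*(-192) + (-7 - 149/13))) = sqrt(0 + 1/(-22464 + (-7 - 149*1/13))) = sqrt(0 + 1/(-22464 + (-7 - 149/13))) = sqrt(0 + 1/(-22464 - 240/13)) = sqrt(0 + 1/(-292272/13)) = sqrt(0 - 13/292272) = sqrt(-13/292272) = I*sqrt(237471)/73068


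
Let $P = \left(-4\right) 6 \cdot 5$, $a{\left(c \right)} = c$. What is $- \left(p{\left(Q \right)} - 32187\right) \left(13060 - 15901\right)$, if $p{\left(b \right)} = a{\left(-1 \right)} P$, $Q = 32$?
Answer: $-91102347$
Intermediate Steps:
$P = -120$ ($P = \left(-24\right) 5 = -120$)
$p{\left(b \right)} = 120$ ($p{\left(b \right)} = \left(-1\right) \left(-120\right) = 120$)
$- \left(p{\left(Q \right)} - 32187\right) \left(13060 - 15901\right) = - \left(120 - 32187\right) \left(13060 - 15901\right) = - \left(-32067\right) \left(-2841\right) = \left(-1\right) 91102347 = -91102347$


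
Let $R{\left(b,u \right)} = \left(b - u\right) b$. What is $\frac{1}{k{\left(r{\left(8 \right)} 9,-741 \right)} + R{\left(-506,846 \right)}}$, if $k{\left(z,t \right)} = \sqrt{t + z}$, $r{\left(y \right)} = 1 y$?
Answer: $\frac{684112}{468009229213} - \frac{i \sqrt{669}}{468009229213} \approx 1.4617 \cdot 10^{-6} - 5.5266 \cdot 10^{-11} i$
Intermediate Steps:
$R{\left(b,u \right)} = b \left(b - u\right)$
$r{\left(y \right)} = y$
$\frac{1}{k{\left(r{\left(8 \right)} 9,-741 \right)} + R{\left(-506,846 \right)}} = \frac{1}{\sqrt{-741 + 8 \cdot 9} - 506 \left(-506 - 846\right)} = \frac{1}{\sqrt{-741 + 72} - 506 \left(-506 - 846\right)} = \frac{1}{\sqrt{-669} - -684112} = \frac{1}{i \sqrt{669} + 684112} = \frac{1}{684112 + i \sqrt{669}}$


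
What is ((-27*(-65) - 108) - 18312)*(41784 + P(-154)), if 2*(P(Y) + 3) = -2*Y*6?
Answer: -711678825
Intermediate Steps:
P(Y) = -3 - 6*Y (P(Y) = -3 + (-2*Y*6)/2 = -3 + (-12*Y)/2 = -3 - 6*Y)
((-27*(-65) - 108) - 18312)*(41784 + P(-154)) = ((-27*(-65) - 108) - 18312)*(41784 + (-3 - 6*(-154))) = ((1755 - 108) - 18312)*(41784 + (-3 + 924)) = (1647 - 18312)*(41784 + 921) = -16665*42705 = -711678825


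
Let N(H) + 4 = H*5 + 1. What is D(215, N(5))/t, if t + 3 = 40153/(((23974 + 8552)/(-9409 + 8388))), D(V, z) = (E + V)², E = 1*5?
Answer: -1574258400/41093791 ≈ -38.309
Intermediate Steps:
N(H) = -3 + 5*H (N(H) = -4 + (H*5 + 1) = -4 + (5*H + 1) = -4 + (1 + 5*H) = -3 + 5*H)
E = 5
D(V, z) = (5 + V)²
t = -41093791/32526 (t = -3 + 40153/(((23974 + 8552)/(-9409 + 8388))) = -3 + 40153/((32526/(-1021))) = -3 + 40153/((32526*(-1/1021))) = -3 + 40153/(-32526/1021) = -3 + 40153*(-1021/32526) = -3 - 40996213/32526 = -41093791/32526 ≈ -1263.4)
D(215, N(5))/t = (5 + 215)²/(-41093791/32526) = 220²*(-32526/41093791) = 48400*(-32526/41093791) = -1574258400/41093791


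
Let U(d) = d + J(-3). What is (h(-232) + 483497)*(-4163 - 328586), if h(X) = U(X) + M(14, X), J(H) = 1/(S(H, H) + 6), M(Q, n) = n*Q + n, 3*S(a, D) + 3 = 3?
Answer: -957888206539/6 ≈ -1.5965e+11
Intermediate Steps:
S(a, D) = 0 (S(a, D) = -1 + (1/3)*3 = -1 + 1 = 0)
M(Q, n) = n + Q*n (M(Q, n) = Q*n + n = n + Q*n)
J(H) = 1/6 (J(H) = 1/(0 + 6) = 1/6)
U(d) = 1/6 + d (U(d) = d + 1/6 = 1/6 + d)
h(X) = 1/6 + 16*X (h(X) = (1/6 + X) + X*(1 + 14) = (1/6 + X) + X*15 = (1/6 + X) + 15*X = 1/6 + 16*X)
(h(-232) + 483497)*(-4163 - 328586) = ((1/6 + 16*(-232)) + 483497)*(-4163 - 328586) = ((1/6 - 3712) + 483497)*(-332749) = (-22271/6 + 483497)*(-332749) = (2878711/6)*(-332749) = -957888206539/6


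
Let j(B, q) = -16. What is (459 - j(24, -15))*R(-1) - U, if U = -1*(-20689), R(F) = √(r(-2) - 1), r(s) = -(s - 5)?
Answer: -20689 + 475*√6 ≈ -19526.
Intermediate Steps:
r(s) = 5 - s (r(s) = -(-5 + s) = 5 - s)
R(F) = √6 (R(F) = √((5 - 1*(-2)) - 1) = √((5 + 2) - 1) = √(7 - 1) = √6)
U = 20689
(459 - j(24, -15))*R(-1) - U = (459 - 1*(-16))*√6 - 1*20689 = (459 + 16)*√6 - 20689 = 475*√6 - 20689 = -20689 + 475*√6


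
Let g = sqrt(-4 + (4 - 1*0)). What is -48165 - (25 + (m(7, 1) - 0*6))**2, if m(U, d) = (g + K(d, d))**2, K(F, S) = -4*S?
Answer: -49846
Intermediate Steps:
g = 0 (g = sqrt(-4 + (4 + 0)) = sqrt(-4 + 4) = sqrt(0) = 0)
m(U, d) = 16*d**2 (m(U, d) = (0 - 4*d)**2 = (-4*d)**2 = 16*d**2)
-48165 - (25 + (m(7, 1) - 0*6))**2 = -48165 - (25 + (16*1**2 - 0*6))**2 = -48165 - (25 + (16*1 - 1*0))**2 = -48165 - (25 + (16 + 0))**2 = -48165 - (25 + 16)**2 = -48165 - 1*41**2 = -48165 - 1*1681 = -48165 - 1681 = -49846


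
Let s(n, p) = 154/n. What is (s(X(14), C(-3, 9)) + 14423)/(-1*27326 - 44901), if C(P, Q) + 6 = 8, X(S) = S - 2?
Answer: -86615/433362 ≈ -0.19987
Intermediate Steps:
X(S) = -2 + S
C(P, Q) = 2 (C(P, Q) = -6 + 8 = 2)
(s(X(14), C(-3, 9)) + 14423)/(-1*27326 - 44901) = (154/(-2 + 14) + 14423)/(-1*27326 - 44901) = (154/12 + 14423)/(-27326 - 44901) = (154*(1/12) + 14423)/(-72227) = (77/6 + 14423)*(-1/72227) = (86615/6)*(-1/72227) = -86615/433362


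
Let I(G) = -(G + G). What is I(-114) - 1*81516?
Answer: -81288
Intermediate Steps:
I(G) = -2*G
I(-114) - 1*81516 = -2*(-114) - 1*81516 = 228 - 81516 = -81288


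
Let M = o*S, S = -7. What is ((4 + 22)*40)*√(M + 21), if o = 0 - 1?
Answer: 2080*√7 ≈ 5503.2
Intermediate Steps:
o = -1
M = 7 (M = -1*(-7) = 7)
((4 + 22)*40)*√(M + 21) = ((4 + 22)*40)*√(7 + 21) = (26*40)*√28 = 1040*(2*√7) = 2080*√7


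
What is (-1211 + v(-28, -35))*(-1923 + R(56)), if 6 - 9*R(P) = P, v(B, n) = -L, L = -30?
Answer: 20498617/9 ≈ 2.2776e+6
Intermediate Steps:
v(B, n) = 30 (v(B, n) = -1*(-30) = 30)
R(P) = 2/3 - P/9
(-1211 + v(-28, -35))*(-1923 + R(56)) = (-1211 + 30)*(-1923 + (2/3 - 1/9*56)) = -1181*(-1923 + (2/3 - 56/9)) = -1181*(-1923 - 50/9) = -1181*(-17357/9) = 20498617/9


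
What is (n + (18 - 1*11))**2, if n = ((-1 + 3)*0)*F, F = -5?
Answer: 49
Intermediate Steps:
n = 0 (n = ((-1 + 3)*0)*(-5) = (2*0)*(-5) = 0*(-5) = 0)
(n + (18 - 1*11))**2 = (0 + (18 - 1*11))**2 = (0 + (18 - 11))**2 = (0 + 7)**2 = 7**2 = 49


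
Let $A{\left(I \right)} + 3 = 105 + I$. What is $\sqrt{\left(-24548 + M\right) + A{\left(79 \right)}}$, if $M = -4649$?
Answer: $6 i \sqrt{806} \approx 170.34 i$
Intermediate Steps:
$A{\left(I \right)} = 102 + I$ ($A{\left(I \right)} = -3 + \left(105 + I\right) = 102 + I$)
$\sqrt{\left(-24548 + M\right) + A{\left(79 \right)}} = \sqrt{\left(-24548 - 4649\right) + \left(102 + 79\right)} = \sqrt{-29197 + 181} = \sqrt{-29016} = 6 i \sqrt{806}$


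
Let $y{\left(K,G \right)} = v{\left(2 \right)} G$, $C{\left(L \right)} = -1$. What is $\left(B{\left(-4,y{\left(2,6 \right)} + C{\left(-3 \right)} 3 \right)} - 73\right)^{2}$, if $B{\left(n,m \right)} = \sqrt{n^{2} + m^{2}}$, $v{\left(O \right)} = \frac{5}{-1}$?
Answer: $\left(73 - \sqrt{1105}\right)^{2} \approx 1580.7$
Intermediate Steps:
$v{\left(O \right)} = -5$ ($v{\left(O \right)} = 5 \left(-1\right) = -5$)
$y{\left(K,G \right)} = - 5 G$
$B{\left(n,m \right)} = \sqrt{m^{2} + n^{2}}$
$\left(B{\left(-4,y{\left(2,6 \right)} + C{\left(-3 \right)} 3 \right)} - 73\right)^{2} = \left(\sqrt{\left(\left(-5\right) 6 - 3\right)^{2} + \left(-4\right)^{2}} - 73\right)^{2} = \left(\sqrt{\left(-30 - 3\right)^{2} + 16} - 73\right)^{2} = \left(\sqrt{\left(-33\right)^{2} + 16} - 73\right)^{2} = \left(\sqrt{1089 + 16} - 73\right)^{2} = \left(\sqrt{1105} - 73\right)^{2} = \left(-73 + \sqrt{1105}\right)^{2}$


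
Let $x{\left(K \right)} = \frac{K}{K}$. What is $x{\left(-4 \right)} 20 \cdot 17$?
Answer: $340$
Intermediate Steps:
$x{\left(K \right)} = 1$
$x{\left(-4 \right)} 20 \cdot 17 = 1 \cdot 20 \cdot 17 = 20 \cdot 17 = 340$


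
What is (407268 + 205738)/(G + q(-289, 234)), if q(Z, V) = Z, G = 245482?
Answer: 613006/245193 ≈ 2.5001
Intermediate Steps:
(407268 + 205738)/(G + q(-289, 234)) = (407268 + 205738)/(245482 - 289) = 613006/245193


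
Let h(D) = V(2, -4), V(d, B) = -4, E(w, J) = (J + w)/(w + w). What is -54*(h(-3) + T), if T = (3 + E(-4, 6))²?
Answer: -1539/8 ≈ -192.38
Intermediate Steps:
E(w, J) = (J + w)/(2*w) (E(w, J) = (J + w)/((2*w)) = (J + w)*(1/(2*w)) = (J + w)/(2*w))
h(D) = -4
T = 121/16 (T = (3 + (½)*(6 - 4)/(-4))² = (3 + (½)*(-¼)*2)² = (3 - ¼)² = (11/4)² = 121/16 ≈ 7.5625)
-54*(h(-3) + T) = -54*(-4 + 121/16) = -54*57/16 = -1539/8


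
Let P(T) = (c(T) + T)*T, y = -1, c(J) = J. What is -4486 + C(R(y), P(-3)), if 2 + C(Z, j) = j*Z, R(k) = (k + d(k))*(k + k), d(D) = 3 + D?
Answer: -4524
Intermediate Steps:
R(k) = 2*k*(3 + 2*k) (R(k) = (k + (3 + k))*(k + k) = (3 + 2*k)*(2*k) = 2*k*(3 + 2*k))
P(T) = 2*T² (P(T) = (T + T)*T = (2*T)*T = 2*T²)
C(Z, j) = -2 + Z*j (C(Z, j) = -2 + j*Z = -2 + Z*j)
-4486 + C(R(y), P(-3)) = -4486 + (-2 + (2*(-1)*(3 + 2*(-1)))*(2*(-3)²)) = -4486 + (-2 + (2*(-1)*(3 - 2))*(2*9)) = -4486 + (-2 + (2*(-1)*1)*18) = -4486 + (-2 - 2*18) = -4486 + (-2 - 36) = -4486 - 38 = -4524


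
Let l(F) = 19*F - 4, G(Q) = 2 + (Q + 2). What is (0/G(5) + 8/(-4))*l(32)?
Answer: -1208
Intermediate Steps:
G(Q) = 4 + Q (G(Q) = 2 + (2 + Q) = 4 + Q)
l(F) = -4 + 19*F
(0/G(5) + 8/(-4))*l(32) = (0/(4 + 5) + 8/(-4))*(-4 + 19*32) = (0/9 + 8*(-¼))*(-4 + 608) = (0*(⅑) - 2)*604 = (0 - 2)*604 = -2*604 = -1208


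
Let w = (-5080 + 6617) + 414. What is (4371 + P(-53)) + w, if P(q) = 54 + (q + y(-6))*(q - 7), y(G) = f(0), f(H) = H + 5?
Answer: 9256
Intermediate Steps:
f(H) = 5 + H
y(G) = 5 (y(G) = 5 + 0 = 5)
w = 1951 (w = 1537 + 414 = 1951)
P(q) = 54 + (-7 + q)*(5 + q) (P(q) = 54 + (q + 5)*(q - 7) = 54 + (5 + q)*(-7 + q) = 54 + (-7 + q)*(5 + q))
(4371 + P(-53)) + w = (4371 + (19 + (-53)² - 2*(-53))) + 1951 = (4371 + (19 + 2809 + 106)) + 1951 = (4371 + 2934) + 1951 = 7305 + 1951 = 9256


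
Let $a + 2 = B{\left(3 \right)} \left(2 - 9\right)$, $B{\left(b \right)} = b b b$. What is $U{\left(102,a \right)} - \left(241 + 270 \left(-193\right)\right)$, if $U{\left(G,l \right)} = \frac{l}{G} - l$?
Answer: $\frac{5309929}{102} \approx 52058.0$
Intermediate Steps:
$B{\left(b \right)} = b^{3}$ ($B{\left(b \right)} = b^{2} b = b^{3}$)
$a = -191$ ($a = -2 + 3^{3} \left(2 - 9\right) = -2 + 27 \left(-7\right) = -2 - 189 = -191$)
$U{\left(G,l \right)} = - l + \frac{l}{G}$
$U{\left(102,a \right)} - \left(241 + 270 \left(-193\right)\right) = \left(\left(-1\right) \left(-191\right) - \frac{191}{102}\right) - \left(241 + 270 \left(-193\right)\right) = \left(191 - \frac{191}{102}\right) - \left(241 - 52110\right) = \left(191 - \frac{191}{102}\right) - -51869 = \frac{19291}{102} + 51869 = \frac{5309929}{102}$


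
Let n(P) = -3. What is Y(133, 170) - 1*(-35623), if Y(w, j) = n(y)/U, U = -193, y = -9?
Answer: 6875242/193 ≈ 35623.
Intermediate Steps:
Y(w, j) = 3/193 (Y(w, j) = -3/(-193) = -3*(-1/193) = 3/193)
Y(133, 170) - 1*(-35623) = 3/193 - 1*(-35623) = 3/193 + 35623 = 6875242/193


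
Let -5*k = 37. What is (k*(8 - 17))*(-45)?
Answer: -2997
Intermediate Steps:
k = -37/5 (k = -⅕*37 = -37/5 ≈ -7.4000)
(k*(8 - 17))*(-45) = -37*(8 - 17)/5*(-45) = -37/5*(-9)*(-45) = (333/5)*(-45) = -2997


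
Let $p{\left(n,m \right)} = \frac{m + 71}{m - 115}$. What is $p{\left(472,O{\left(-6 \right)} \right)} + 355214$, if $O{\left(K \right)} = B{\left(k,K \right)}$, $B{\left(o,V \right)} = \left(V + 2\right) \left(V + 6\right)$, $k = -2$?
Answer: $\frac{40849539}{115} \approx 3.5521 \cdot 10^{5}$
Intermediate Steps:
$B{\left(o,V \right)} = \left(2 + V\right) \left(6 + V\right)$
$O{\left(K \right)} = 12 + K^{2} + 8 K$
$p{\left(n,m \right)} = \frac{71 + m}{-115 + m}$
$p{\left(472,O{\left(-6 \right)} \right)} + 355214 = \frac{71 + \left(12 + \left(-6\right)^{2} + 8 \left(-6\right)\right)}{-115 + \left(12 + \left(-6\right)^{2} + 8 \left(-6\right)\right)} + 355214 = \frac{71 + \left(12 + 36 - 48\right)}{-115 + \left(12 + 36 - 48\right)} + 355214 = \frac{71 + 0}{-115 + 0} + 355214 = \frac{1}{-115} \cdot 71 + 355214 = \left(- \frac{1}{115}\right) 71 + 355214 = - \frac{71}{115} + 355214 = \frac{40849539}{115}$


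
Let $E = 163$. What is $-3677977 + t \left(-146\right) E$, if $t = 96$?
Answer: $-5962585$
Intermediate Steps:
$-3677977 + t \left(-146\right) E = -3677977 + 96 \left(-146\right) 163 = -3677977 - 2284608 = -5962585$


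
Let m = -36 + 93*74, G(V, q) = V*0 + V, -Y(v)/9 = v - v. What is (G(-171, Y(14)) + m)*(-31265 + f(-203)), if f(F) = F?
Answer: -210048900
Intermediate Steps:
Y(v) = 0 (Y(v) = -9*(v - v) = -9*0 = 0)
G(V, q) = V (G(V, q) = 0 + V = V)
m = 6846 (m = -36 + 6882 = 6846)
(G(-171, Y(14)) + m)*(-31265 + f(-203)) = (-171 + 6846)*(-31265 - 203) = 6675*(-31468) = -210048900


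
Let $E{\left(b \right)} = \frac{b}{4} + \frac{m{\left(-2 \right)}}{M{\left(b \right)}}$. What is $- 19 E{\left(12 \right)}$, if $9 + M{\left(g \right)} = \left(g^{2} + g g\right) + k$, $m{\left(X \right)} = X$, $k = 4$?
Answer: $- \frac{16093}{283} \approx -56.866$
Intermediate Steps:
$M{\left(g \right)} = -5 + 2 g^{2}$ ($M{\left(g \right)} = -9 + \left(\left(g^{2} + g g\right) + 4\right) = -9 + \left(\left(g^{2} + g^{2}\right) + 4\right) = -9 + \left(2 g^{2} + 4\right) = -9 + \left(4 + 2 g^{2}\right) = -5 + 2 g^{2}$)
$E{\left(b \right)} = - \frac{2}{-5 + 2 b^{2}} + \frac{b}{4}$ ($E{\left(b \right)} = \frac{b}{4} - \frac{2}{-5 + 2 b^{2}} = - \frac{2}{-5 + 2 b^{2}} + \frac{b}{4}$)
$- 19 E{\left(12 \right)} = - 19 \frac{-8 + 12 \left(-5 + 2 \cdot 12^{2}\right)}{4 \left(-5 + 2 \cdot 12^{2}\right)} = - 19 \frac{-8 + 12 \left(-5 + 2 \cdot 144\right)}{4 \left(-5 + 2 \cdot 144\right)} = - 19 \frac{-8 + 12 \left(-5 + 288\right)}{4 \left(-5 + 288\right)} = - 19 \frac{-8 + 12 \cdot 283}{4 \cdot 283} = - 19 \cdot \frac{1}{4} \cdot \frac{1}{283} \left(-8 + 3396\right) = - 19 \cdot \frac{1}{4} \cdot \frac{1}{283} \cdot 3388 = \left(-19\right) \frac{847}{283} = - \frac{16093}{283}$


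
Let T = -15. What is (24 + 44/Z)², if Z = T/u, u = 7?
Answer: 2704/225 ≈ 12.018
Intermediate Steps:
Z = -15/7 ≈ -2.1429
(24 + 44/Z)² = (24 + 44/(-15/7))² = (24 + 44*(-7/15))² = (24 - 308/15)² = (52/15)² = 2704/225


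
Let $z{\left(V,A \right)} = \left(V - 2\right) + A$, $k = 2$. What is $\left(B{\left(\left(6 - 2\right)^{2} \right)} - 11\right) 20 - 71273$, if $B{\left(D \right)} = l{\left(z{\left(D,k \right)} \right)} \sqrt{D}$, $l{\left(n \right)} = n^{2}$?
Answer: $-51013$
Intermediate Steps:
$z{\left(V,A \right)} = -2 + A + V$ ($z{\left(V,A \right)} = \left(-2 + V\right) + A = -2 + A + V$)
$B{\left(D \right)} = D^{\frac{5}{2}}$ ($B{\left(D \right)} = \left(-2 + 2 + D\right)^{2} \sqrt{D} = D^{2} \sqrt{D} = D^{\frac{5}{2}}$)
$\left(B{\left(\left(6 - 2\right)^{2} \right)} - 11\right) 20 - 71273 = \left(\left(\left(6 - 2\right)^{2}\right)^{\frac{5}{2}} - 11\right) 20 - 71273 = \left(\left(4^{2}\right)^{\frac{5}{2}} - 11\right) 20 - 71273 = \left(16^{\frac{5}{2}} - 11\right) 20 - 71273 = \left(1024 - 11\right) 20 - 71273 = 1013 \cdot 20 - 71273 = 20260 - 71273 = -51013$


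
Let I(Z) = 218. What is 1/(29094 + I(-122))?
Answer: 1/29312 ≈ 3.4116e-5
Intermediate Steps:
1/(29094 + I(-122)) = 1/(29094 + 218) = 1/29312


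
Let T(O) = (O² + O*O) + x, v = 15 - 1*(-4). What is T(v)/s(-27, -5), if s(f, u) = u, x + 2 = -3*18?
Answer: -666/5 ≈ -133.20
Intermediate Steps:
x = -56 (x = -2 - 3*18 = -2 - 54 = -56)
v = 19 (v = 15 + 4 = 19)
T(O) = -56 + 2*O² (T(O) = (O² + O*O) - 56 = (O² + O²) - 56 = 2*O² - 56 = -56 + 2*O²)
T(v)/s(-27, -5) = (-56 + 2*19²)/(-5) = (-56 + 2*361)*(-⅕) = (-56 + 722)*(-⅕) = 666*(-⅕) = -666/5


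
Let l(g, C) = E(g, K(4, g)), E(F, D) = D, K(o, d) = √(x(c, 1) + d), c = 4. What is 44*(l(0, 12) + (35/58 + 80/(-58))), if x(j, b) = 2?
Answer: -990/29 + 44*√2 ≈ 28.087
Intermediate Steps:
K(o, d) = √(2 + d)
l(g, C) = √(2 + g)
44*(l(0, 12) + (35/58 + 80/(-58))) = 44*(√(2 + 0) + (35/58 + 80/(-58))) = 44*(√2 + (35*(1/58) + 80*(-1/58))) = 44*(√2 + (35/58 - 40/29)) = 44*(√2 - 45/58) = 44*(-45/58 + √2) = -990/29 + 44*√2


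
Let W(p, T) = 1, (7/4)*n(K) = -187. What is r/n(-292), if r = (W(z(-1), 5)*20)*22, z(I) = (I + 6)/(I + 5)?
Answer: -70/17 ≈ -4.1176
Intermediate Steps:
n(K) = -748/7 (n(K) = (4/7)*(-187) = -748/7)
z(I) = (6 + I)/(5 + I)
r = 440 (r = (1*20)*22 = 20*22 = 440)
r/n(-292) = 440/(-748/7) = 440*(-7/748) = -70/17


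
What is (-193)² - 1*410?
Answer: 36839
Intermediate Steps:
(-193)² - 1*410 = 37249 - 410 = 36839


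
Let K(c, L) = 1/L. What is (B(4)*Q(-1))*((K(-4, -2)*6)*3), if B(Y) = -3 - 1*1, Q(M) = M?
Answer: -36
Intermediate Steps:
B(Y) = -4 (B(Y) = -3 - 1 = -4)
(B(4)*Q(-1))*((K(-4, -2)*6)*3) = (-4*(-1))*((6/(-2))*3) = 4*(-1/2*6*3) = 4*(-3*3) = 4*(-9) = -36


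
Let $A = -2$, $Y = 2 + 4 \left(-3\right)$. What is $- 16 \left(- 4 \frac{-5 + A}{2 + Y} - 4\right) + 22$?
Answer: $142$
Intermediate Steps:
$Y = -10$ ($Y = 2 - 12 = -10$)
$- 16 \left(- 4 \frac{-5 + A}{2 + Y} - 4\right) + 22 = - 16 \left(- 4 \frac{-5 - 2}{2 - 10} - 4\right) + 22 = - 16 \left(- 4 \left(- \frac{7}{-8}\right) - 4\right) + 22 = - 16 \left(- 4 \left(\left(-7\right) \left(- \frac{1}{8}\right)\right) - 4\right) + 22 = - 16 \left(\left(-4\right) \frac{7}{8} - 4\right) + 22 = - 16 \left(- \frac{7}{2} - 4\right) + 22 = \left(-16\right) \left(- \frac{15}{2}\right) + 22 = 120 + 22 = 142$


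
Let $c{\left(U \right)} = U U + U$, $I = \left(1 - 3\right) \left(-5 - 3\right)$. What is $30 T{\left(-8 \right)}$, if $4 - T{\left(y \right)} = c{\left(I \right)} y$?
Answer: $65400$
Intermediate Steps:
$I = 16$ ($I = \left(-2\right) \left(-8\right) = 16$)
$c{\left(U \right)} = U + U^{2}$ ($c{\left(U \right)} = U^{2} + U = U + U^{2}$)
$T{\left(y \right)} = 4 - 272 y$ ($T{\left(y \right)} = 4 - 16 \left(1 + 16\right) y = 4 - 16 \cdot 17 y = 4 - 272 y$)
$30 T{\left(-8 \right)} = 30 \left(4 - -2176\right) = 30 \left(4 + 2176\right) = 30 \cdot 2180 = 65400$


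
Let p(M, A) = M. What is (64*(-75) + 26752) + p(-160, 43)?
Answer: 21792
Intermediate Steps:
(64*(-75) + 26752) + p(-160, 43) = (64*(-75) + 26752) - 160 = (-4800 + 26752) - 160 = 21952 - 160 = 21792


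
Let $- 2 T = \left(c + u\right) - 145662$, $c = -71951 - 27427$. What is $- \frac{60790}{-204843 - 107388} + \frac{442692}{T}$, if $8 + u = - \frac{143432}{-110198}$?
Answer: $\frac{4013145589716784}{1053922317377079} \approx 3.8078$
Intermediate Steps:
$u = - \frac{369076}{55099}$ ($u = -8 - \frac{143432}{-110198} = -8 - - \frac{71716}{55099} = -8 + \frac{71716}{55099} = - \frac{369076}{55099} \approx -6.6984$)
$c = -99378$
$T = \frac{6750914018}{55099}$ ($T = - \frac{\left(-99378 - \frac{369076}{55099}\right) - 145662}{2} = - \frac{- \frac{5475997498}{55099} - 145662}{2} = \left(- \frac{1}{2}\right) \left(- \frac{13501828036}{55099}\right) = \frac{6750914018}{55099} \approx 1.2252 \cdot 10^{5}$)
$- \frac{60790}{-204843 - 107388} + \frac{442692}{T} = - \frac{60790}{-204843 - 107388} + \frac{442692}{\frac{6750914018}{55099}} = - \frac{60790}{-204843 - 107388} + 442692 \cdot \frac{55099}{6750914018} = - \frac{60790}{-312231} + \frac{12195943254}{3375457009} = \left(-60790\right) \left(- \frac{1}{312231}\right) + \frac{12195943254}{3375457009} = \frac{60790}{312231} + \frac{12195943254}{3375457009} = \frac{4013145589716784}{1053922317377079}$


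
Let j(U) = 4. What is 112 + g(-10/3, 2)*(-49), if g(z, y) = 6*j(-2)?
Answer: -1064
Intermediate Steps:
g(z, y) = 24 (g(z, y) = 6*4 = 24)
112 + g(-10/3, 2)*(-49) = 112 + 24*(-49) = 112 - 1176 = -1064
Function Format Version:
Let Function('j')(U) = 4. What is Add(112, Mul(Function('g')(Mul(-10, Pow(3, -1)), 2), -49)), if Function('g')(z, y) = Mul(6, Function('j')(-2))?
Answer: -1064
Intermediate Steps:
Function('g')(z, y) = 24 (Function('g')(z, y) = Mul(6, 4) = 24)
Add(112, Mul(Function('g')(Mul(-10, Pow(3, -1)), 2), -49)) = Add(112, Mul(24, -49)) = Add(112, -1176) = -1064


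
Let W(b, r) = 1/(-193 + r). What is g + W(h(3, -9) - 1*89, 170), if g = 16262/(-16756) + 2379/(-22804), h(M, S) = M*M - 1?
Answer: -2457057695/2197096988 ≈ -1.1183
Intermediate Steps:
h(M, S) = -1 + M² (h(M, S) = M² - 1 = -1 + M²)
g = -102675293/95525956 (g = 16262*(-1/16756) + 2379*(-1/22804) = -8131/8378 - 2379/22804 = -102675293/95525956 ≈ -1.0748)
g + W(h(3, -9) - 1*89, 170) = -102675293/95525956 + 1/(-193 + 170) = -102675293/95525956 + 1/(-23) = -102675293/95525956 - 1/23 = -2457057695/2197096988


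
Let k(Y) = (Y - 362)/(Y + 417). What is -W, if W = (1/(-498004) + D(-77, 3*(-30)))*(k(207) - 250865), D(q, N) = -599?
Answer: -15565514983502085/103584832 ≈ -1.5027e+8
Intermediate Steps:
k(Y) = (-362 + Y)/(417 + Y)
W = 15565514983502085/103584832 (W = (1/(-498004) - 599)*((-362 + 207)/(417 + 207) - 250865) = (-1/498004 - 599)*(-155/624 - 250865) = -298304397*((1/624)*(-155) - 250865)/498004 = -298304397*(-155/624 - 250865)/498004 = -298304397/498004*(-156539915/624) = 15565514983502085/103584832 ≈ 1.5027e+8)
-W = -1*15565514983502085/103584832 = -15565514983502085/103584832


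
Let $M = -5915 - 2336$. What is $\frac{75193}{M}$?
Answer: $- \frac{75193}{8251} \approx -9.1132$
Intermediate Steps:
$M = -8251$
$\frac{75193}{M} = \frac{75193}{-8251} = 75193 \left(- \frac{1}{8251}\right) = - \frac{75193}{8251}$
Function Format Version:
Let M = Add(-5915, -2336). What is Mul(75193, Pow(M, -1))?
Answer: Rational(-75193, 8251) ≈ -9.1132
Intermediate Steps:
M = -8251
Mul(75193, Pow(M, -1)) = Mul(75193, Pow(-8251, -1)) = Mul(75193, Rational(-1, 8251)) = Rational(-75193, 8251)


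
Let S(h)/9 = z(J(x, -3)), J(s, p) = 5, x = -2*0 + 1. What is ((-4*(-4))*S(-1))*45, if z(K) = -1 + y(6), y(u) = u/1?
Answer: 32400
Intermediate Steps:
y(u) = u (y(u) = u*1 = u)
x = 1 (x = 0 + 1 = 1)
z(K) = 5 (z(K) = -1 + 6 = 5)
S(h) = 45 (S(h) = 9*5 = 45)
((-4*(-4))*S(-1))*45 = (-4*(-4)*45)*45 = (16*45)*45 = 720*45 = 32400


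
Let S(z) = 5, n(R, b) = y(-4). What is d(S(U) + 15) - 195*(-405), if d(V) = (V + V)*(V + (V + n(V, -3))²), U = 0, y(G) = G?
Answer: 90015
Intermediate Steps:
n(R, b) = -4
d(V) = 2*V*(V + (-4 + V)²) (d(V) = (V + V)*(V + (V - 4)²) = (2*V)*(V + (-4 + V)²) = 2*V*(V + (-4 + V)²))
d(S(U) + 15) - 195*(-405) = 2*(5 + 15)*((5 + 15) + (-4 + (5 + 15))²) - 195*(-405) = 2*20*(20 + (-4 + 20)²) + 78975 = 2*20*(20 + 16²) + 78975 = 2*20*(20 + 256) + 78975 = 2*20*276 + 78975 = 11040 + 78975 = 90015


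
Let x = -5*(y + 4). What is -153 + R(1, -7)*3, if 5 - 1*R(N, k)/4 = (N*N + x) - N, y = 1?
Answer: 207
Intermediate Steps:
x = -25 (x = -5*(1 + 4) = -5*5 = -25)
R(N, k) = 120 - 4*N² + 4*N (R(N, k) = 20 - 4*((N*N - 25) - N) = 20 - 4*((N² - 25) - N) = 20 - 4*((-25 + N²) - N) = 20 - 4*(-25 + N² - N) = 20 + (100 - 4*N² + 4*N) = 120 - 4*N² + 4*N)
-153 + R(1, -7)*3 = -153 + (120 - 4*1² + 4*1)*3 = -153 + (120 - 4*1 + 4)*3 = -153 + (120 - 4 + 4)*3 = -153 + 120*3 = -153 + 360 = 207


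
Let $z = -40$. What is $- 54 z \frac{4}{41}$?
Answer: $\frac{8640}{41} \approx 210.73$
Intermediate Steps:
$- 54 z \frac{4}{41} = \left(-54\right) \left(-40\right) \frac{4}{41} = 2160 \cdot 4 \cdot \frac{1}{41} = 2160 \cdot \frac{4}{41} = \frac{8640}{41}$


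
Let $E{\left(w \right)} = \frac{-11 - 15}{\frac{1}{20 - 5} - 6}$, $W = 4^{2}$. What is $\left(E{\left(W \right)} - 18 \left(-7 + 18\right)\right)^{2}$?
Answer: $\frac{296941824}{7921} \approx 37488.0$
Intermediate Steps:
$W = 16$
$E{\left(w \right)} = \frac{390}{89}$ ($E{\left(w \right)} = - \frac{26}{\frac{1}{15} - 6} = - \frac{26}{- \frac{89}{15}} = \left(-26\right) \left(- \frac{15}{89}\right) = \frac{390}{89}$)
$\left(E{\left(W \right)} - 18 \left(-7 + 18\right)\right)^{2} = \left(\frac{390}{89} - 18 \left(-7 + 18\right)\right)^{2} = \left(\frac{390}{89} - 198\right)^{2} = \left(- \frac{17232}{89}\right)^{2} = \frac{296941824}{7921}$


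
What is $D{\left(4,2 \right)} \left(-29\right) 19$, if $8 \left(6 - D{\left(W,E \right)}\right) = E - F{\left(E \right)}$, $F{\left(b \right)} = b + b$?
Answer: $- \frac{13775}{4} \approx -3443.8$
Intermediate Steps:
$F{\left(b \right)} = 2 b$
$D{\left(W,E \right)} = 6 + \frac{E}{8}$ ($D{\left(W,E \right)} = 6 - \frac{E - 2 E}{8} = 6 - \frac{\left(-1\right) E}{8} = 6 + \frac{E}{8}$)
$D{\left(4,2 \right)} \left(-29\right) 19 = \left(6 + \frac{1}{8} \cdot 2\right) \left(-29\right) 19 = \left(6 + \frac{1}{4}\right) \left(-29\right) 19 = \frac{25}{4} \left(-29\right) 19 = \left(- \frac{725}{4}\right) 19 = - \frac{13775}{4}$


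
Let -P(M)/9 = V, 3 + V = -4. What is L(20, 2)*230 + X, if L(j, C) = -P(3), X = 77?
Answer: -14413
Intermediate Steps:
V = -7 (V = -3 - 4 = -7)
P(M) = 63 (P(M) = -9*(-7) = 63)
L(j, C) = -63 (L(j, C) = -1*63 = -63)
L(20, 2)*230 + X = -63*230 + 77 = -14490 + 77 = -14413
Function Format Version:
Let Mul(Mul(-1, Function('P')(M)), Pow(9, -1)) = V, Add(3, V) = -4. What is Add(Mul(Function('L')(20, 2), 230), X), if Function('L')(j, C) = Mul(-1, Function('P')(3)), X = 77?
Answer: -14413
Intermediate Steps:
V = -7 (V = Add(-3, -4) = -7)
Function('P')(M) = 63 (Function('P')(M) = Mul(-9, -7) = 63)
Function('L')(j, C) = -63 (Function('L')(j, C) = Mul(-1, 63) = -63)
Add(Mul(Function('L')(20, 2), 230), X) = Add(Mul(-63, 230), 77) = Add(-14490, 77) = -14413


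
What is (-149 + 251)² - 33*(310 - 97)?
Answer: 3375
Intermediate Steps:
(-149 + 251)² - 33*(310 - 97) = 102² - 33*213 = 10404 - 7029 = 3375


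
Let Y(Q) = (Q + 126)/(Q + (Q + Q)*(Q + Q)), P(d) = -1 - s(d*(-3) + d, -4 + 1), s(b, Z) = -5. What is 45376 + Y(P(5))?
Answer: 1542849/34 ≈ 45378.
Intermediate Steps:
P(d) = 4 (P(d) = -1 - 1*(-5) = -1 + 5 = 4)
Y(Q) = (126 + Q)/(Q + 4*Q**2) (Y(Q) = (126 + Q)/(Q + (2*Q)*(2*Q)) = (126 + Q)/(Q + 4*Q**2))
45376 + Y(P(5)) = 45376 + (126 + 4)/(4*(1 + 4*4)) = 45376 + (1/4)*130/(1 + 16) = 45376 + (1/4)*130/17 = 45376 + (1/4)*(1/17)*130 = 45376 + 65/34 = 1542849/34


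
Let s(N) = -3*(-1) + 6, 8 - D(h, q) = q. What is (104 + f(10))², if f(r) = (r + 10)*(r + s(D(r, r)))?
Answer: 234256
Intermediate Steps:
D(h, q) = 8 - q
s(N) = 9 (s(N) = 3 + 6 = 9)
f(r) = (9 + r)*(10 + r) (f(r) = (r + 10)*(r + 9) = (10 + r)*(9 + r) = (9 + r)*(10 + r))
(104 + f(10))² = (104 + (90 + 10² + 19*10))² = (104 + (90 + 100 + 190))² = (104 + 380)² = 484² = 234256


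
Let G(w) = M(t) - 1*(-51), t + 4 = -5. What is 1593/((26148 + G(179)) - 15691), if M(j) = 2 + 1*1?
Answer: 1593/10511 ≈ 0.15156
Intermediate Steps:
t = -9 (t = -4 - 5 = -9)
M(j) = 3 (M(j) = 2 + 1 = 3)
G(w) = 54 (G(w) = 3 - 1*(-51) = 3 + 51 = 54)
1593/((26148 + G(179)) - 15691) = 1593/((26148 + 54) - 15691) = 1593/(26202 - 15691) = 1593/10511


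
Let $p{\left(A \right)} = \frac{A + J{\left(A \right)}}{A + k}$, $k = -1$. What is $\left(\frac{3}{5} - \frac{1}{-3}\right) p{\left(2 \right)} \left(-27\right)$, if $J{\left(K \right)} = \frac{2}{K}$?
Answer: $- \frac{378}{5} \approx -75.6$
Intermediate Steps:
$p{\left(A \right)} = \frac{A + \frac{2}{A}}{-1 + A}$ ($p{\left(A \right)} = \frac{A + \frac{2}{A}}{A - 1} = \frac{A + \frac{2}{A}}{-1 + A}$)
$\left(\frac{3}{5} - \frac{1}{-3}\right) p{\left(2 \right)} \left(-27\right) = \left(\frac{3}{5} - \frac{1}{-3}\right) \frac{2 + 2^{2}}{2 \left(-1 + 2\right)} \left(-27\right) = \left(3 \cdot \frac{1}{5} - - \frac{1}{3}\right) \frac{2 + 4}{2 \cdot 1} \left(-27\right) = \left(\frac{3}{5} + \frac{1}{3}\right) \frac{1}{2} \cdot 1 \cdot 6 \left(-27\right) = \frac{14}{15} \cdot 3 \left(-27\right) = \frac{14}{5} \left(-27\right) = - \frac{378}{5}$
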